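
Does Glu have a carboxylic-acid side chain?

Only D (aspartate) and E (glutamate) carry a side-chain carboxylic acid.
Glutamate is in this group.

Yes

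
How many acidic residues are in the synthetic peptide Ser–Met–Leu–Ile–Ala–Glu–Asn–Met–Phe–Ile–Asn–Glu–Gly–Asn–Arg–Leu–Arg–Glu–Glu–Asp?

Only D (aspartate) and E (glutamate) carry a side-chain carboxylic acid.
Matching residues: Glu6, Glu12, Glu18, Glu19, Asp20.

5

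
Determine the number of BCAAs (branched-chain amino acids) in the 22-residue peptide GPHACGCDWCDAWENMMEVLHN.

V, L, and I make up the branched-chain aliphatic group.
Matching residues: V19, L20.

2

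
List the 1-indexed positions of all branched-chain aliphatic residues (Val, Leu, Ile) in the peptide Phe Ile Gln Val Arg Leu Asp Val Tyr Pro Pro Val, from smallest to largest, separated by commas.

2, 4, 6, 8, 12

Matching residues: Ile2, Val4, Leu6, Val8, Val12.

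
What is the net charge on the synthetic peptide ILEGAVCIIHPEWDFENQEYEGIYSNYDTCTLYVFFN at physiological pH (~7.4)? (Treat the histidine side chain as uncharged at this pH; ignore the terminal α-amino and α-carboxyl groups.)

Near pH 7.4, K and R contribute +1 each, D and E contribute −1 each, and every other side chain (His included, as stated) is uncharged.
Positive (K, R): none → +0.
Negative (D, E): E3, E12, D14, E16, E19, E21, D28 → −7.
Net charge = (+0) + (−7) = −7.

-7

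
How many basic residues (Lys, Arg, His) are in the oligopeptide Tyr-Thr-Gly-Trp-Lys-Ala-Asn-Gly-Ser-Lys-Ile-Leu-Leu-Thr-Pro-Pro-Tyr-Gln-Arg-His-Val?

Matching residues: Lys5, Lys10, Arg19, His20.

4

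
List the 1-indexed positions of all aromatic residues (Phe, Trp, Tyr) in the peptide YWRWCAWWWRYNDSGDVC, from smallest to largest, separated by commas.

1, 2, 4, 7, 8, 9, 11

Matching residues: Y1, W2, W4, W7, W8, W9, Y11.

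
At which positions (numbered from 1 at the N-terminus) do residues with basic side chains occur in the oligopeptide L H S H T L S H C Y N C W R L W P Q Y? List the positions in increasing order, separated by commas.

The basic amino acids are Lys (K), Arg (R), and His (H).
Matching residues: H2, H4, H8, R14.

2, 4, 8, 14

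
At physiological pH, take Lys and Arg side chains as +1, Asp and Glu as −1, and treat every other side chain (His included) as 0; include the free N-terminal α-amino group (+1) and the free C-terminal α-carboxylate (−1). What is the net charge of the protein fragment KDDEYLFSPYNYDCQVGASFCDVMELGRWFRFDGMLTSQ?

-4

Positive (K, R): K1, R28, R31 → +3.
Negative (D, E): D2, D3, E4, D13, D22, E25, D33 → −7.
The N-terminus (+1) and C-terminus (−1) cancel.
Net charge = (+3) + (−7) = −4.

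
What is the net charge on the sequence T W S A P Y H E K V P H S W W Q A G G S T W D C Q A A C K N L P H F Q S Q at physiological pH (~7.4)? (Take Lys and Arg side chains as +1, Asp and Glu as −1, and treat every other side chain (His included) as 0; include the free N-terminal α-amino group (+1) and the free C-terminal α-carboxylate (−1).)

0

Positive (K, R): K9, K29 → +2.
Negative (D, E): E8, D23 → −2.
The N-terminus (+1) and C-terminus (−1) cancel.
Net charge = (+2) + (−2) = 0.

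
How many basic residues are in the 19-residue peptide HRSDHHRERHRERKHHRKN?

The basic amino acids are Lys (K), Arg (R), and His (H).
Matching residues: H1, R2, H5, H6, R7, R9, H10, R11, R13, K14, H15, H16, R17, K18.

14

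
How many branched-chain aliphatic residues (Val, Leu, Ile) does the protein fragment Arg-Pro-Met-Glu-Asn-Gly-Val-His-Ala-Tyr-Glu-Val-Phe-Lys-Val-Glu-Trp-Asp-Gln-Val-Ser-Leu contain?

Matching residues: Val7, Val12, Val15, Val20, Leu22.

5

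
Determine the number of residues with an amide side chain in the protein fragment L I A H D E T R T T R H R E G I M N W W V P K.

Only N (asparagine) and Q (glutamine) carry a side-chain carboxamide.
Matching residues: N18.

1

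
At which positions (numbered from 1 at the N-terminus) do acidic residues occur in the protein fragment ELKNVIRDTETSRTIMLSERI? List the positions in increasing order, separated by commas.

1, 8, 10, 19

The acidic residues are Asp (D) and Glu (E), whose side chains end in a carboxylate group.
Matching residues: E1, D8, E10, E19.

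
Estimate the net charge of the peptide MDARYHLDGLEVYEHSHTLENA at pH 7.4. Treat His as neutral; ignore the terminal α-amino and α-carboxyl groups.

The side chains ionized at physiological pH are Lys/Arg (+1) and Asp/Glu (−1); with His treated as neutral, nothing else contributes.
Positive (K, R): R4 → +1.
Negative (D, E): D2, D8, E11, E14, E20 → −5.
Net charge = (+1) + (−5) = −4.

-4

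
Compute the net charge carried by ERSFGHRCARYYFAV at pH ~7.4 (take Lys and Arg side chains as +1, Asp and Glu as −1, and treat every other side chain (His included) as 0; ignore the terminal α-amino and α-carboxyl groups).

+2

Positive (K, R): R2, R7, R10 → +3.
Negative (D, E): E1 → −1.
Net charge = (+3) + (−1) = +2.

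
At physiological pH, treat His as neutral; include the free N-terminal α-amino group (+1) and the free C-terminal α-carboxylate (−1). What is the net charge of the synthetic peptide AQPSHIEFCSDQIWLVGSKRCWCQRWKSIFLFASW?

+2

At pH ~7.4 the Lys and Arg side chains are protonated (+1), the Asp and Glu side chains are deprotonated (−1), and with His taken as neutral all other side chains carry no charge.
Positive (K, R): K19, R20, R25, K27 → +4.
Negative (D, E): E7, D11 → −2.
The N-terminus (+1) and C-terminus (−1) cancel.
Net charge = (+4) + (−2) = +2.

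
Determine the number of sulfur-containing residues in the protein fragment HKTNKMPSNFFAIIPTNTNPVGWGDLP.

Cysteine (C, thiol) and methionine (M, thioether) are the two sulfur-containing amino acids.
Matching residues: M6.

1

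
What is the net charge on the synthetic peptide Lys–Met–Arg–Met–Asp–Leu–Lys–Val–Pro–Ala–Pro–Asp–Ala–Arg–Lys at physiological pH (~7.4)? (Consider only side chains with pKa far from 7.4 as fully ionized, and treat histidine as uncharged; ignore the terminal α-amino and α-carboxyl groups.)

+3

Near pH 7.4, K and R contribute +1 each, D and E contribute −1 each, and every other side chain (His included, as stated) is uncharged.
Positive (K, R): Lys1, Arg3, Lys7, Arg14, Lys15 → +5.
Negative (D, E): Asp5, Asp12 → −2.
Net charge = (+5) + (−2) = +3.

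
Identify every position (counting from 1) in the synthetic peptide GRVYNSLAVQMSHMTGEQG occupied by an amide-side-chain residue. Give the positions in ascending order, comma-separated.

5, 10, 18

Only N (asparagine) and Q (glutamine) carry a side-chain carboxamide.
Matching residues: N5, Q10, Q18.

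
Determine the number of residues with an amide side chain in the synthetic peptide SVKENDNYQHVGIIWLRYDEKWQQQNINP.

Asparagine (N) and glutamine (Q) have uncharged amide side chains.
Matching residues: N5, N7, Q9, Q23, Q24, Q25, N26, N28.

8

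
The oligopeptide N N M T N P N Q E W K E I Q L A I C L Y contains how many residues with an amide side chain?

6

Only N (asparagine) and Q (glutamine) carry a side-chain carboxamide.
Matching residues: N1, N2, N5, N7, Q8, Q14.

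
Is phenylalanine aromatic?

Yes

Phenylalanine (F), tryptophan (W), and tyrosine (Y) have aromatic ring side chains.
Phenylalanine is in this group.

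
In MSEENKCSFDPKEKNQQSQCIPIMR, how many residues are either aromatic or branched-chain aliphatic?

3

Aromatic: F, W, Y. Branched-chain aliphatic: I, L, V.
Aromatic residues here: F9 (1).
Branched-chain aliphatic residues here: I21, I23 (2).
The two groups share no amino acid, so total = 1 + 2 = 3.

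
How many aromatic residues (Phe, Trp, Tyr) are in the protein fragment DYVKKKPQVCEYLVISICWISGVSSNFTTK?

Matching residues: Y2, Y12, W19, F27.

4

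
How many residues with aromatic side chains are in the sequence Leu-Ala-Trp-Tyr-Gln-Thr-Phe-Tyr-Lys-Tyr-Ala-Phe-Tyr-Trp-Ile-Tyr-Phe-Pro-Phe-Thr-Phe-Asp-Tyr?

13

F, W, and Y each carry an aromatic ring on the side chain.
Matching residues: Trp3, Tyr4, Phe7, Tyr8, Tyr10, Phe12, Tyr13, Trp14, Tyr16, Phe17, Phe19, Phe21, Tyr23.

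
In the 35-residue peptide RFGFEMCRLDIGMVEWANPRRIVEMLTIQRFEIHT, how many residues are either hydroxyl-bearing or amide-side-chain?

4

Hydroxyl-bearing: S, T, Y. Amide-side-chain: N, Q.
Hydroxyl-bearing residues here: T27, T35 (2).
Amide-side-chain residues here: N18, Q29 (2).
The two groups share no amino acid, so total = 2 + 2 = 4.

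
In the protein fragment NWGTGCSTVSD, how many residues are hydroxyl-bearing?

4

S, T, and Y are the three residues with a side-chain hydroxyl.
Matching residues: T4, S7, T8, S10.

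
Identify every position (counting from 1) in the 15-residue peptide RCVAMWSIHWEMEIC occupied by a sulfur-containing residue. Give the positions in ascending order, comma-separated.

2, 5, 12, 15

Matching residues: C2, M5, M12, C15.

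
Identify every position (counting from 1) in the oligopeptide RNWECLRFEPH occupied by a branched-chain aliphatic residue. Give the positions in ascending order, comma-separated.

6

V, L, and I make up the branched-chain aliphatic group.
Matching residues: L6.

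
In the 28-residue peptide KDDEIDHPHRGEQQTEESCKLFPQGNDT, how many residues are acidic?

Aspartate (D) and glutamate (E) have carboxylic-acid side chains and are the acidic amino acids.
Matching residues: D2, D3, E4, D6, E12, E16, E17, D27.

8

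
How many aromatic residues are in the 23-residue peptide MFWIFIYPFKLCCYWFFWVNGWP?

11

The aromatic amino acids are Phe (F, benzyl), Trp (W, indole), and Tyr (Y, phenol).
Matching residues: F2, W3, F5, Y7, F9, Y14, W15, F16, F17, W18, W22.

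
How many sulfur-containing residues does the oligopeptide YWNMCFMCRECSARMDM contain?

7

The sulfur-bearing residues are cysteine (–SH) and methionine (–S–CH₃).
Matching residues: M4, C5, M7, C8, C11, M15, M17.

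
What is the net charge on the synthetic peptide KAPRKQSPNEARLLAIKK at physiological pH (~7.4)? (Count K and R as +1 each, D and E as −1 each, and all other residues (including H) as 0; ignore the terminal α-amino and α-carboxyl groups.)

+5

Positive (K, R): K1, R4, K5, R12, K17, K18 → +6.
Negative (D, E): E10 → −1.
Net charge = (+6) + (−1) = +5.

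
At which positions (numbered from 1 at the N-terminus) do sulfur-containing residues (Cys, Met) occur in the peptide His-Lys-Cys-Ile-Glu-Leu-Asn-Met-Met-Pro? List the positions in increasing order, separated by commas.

Matching residues: Cys3, Met8, Met9.

3, 8, 9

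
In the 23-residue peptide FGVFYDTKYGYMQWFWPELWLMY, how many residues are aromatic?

The aromatic amino acids are Phe (F, benzyl), Trp (W, indole), and Tyr (Y, phenol).
Matching residues: F1, F4, Y5, Y9, Y11, W14, F15, W16, W20, Y23.

10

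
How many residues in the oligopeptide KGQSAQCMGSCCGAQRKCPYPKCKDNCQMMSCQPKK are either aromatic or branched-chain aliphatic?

1

Aromatic: F, W, Y. Branched-chain aliphatic: I, L, V.
Aromatic residues here: Y20 (1).
Branched-chain aliphatic residues here: none (0).
The two groups share no amino acid, so total = 1 + 0 = 1.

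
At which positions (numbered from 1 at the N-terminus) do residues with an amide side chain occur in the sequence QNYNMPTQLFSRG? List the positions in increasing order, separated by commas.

1, 2, 4, 8

Asparagine (N) and glutamine (Q) have uncharged amide side chains.
Matching residues: Q1, N2, N4, Q8.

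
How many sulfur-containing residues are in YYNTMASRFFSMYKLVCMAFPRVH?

4

Only Cys (C) and Met (M) have a sulfur atom in the side chain.
Matching residues: M5, M12, C17, M18.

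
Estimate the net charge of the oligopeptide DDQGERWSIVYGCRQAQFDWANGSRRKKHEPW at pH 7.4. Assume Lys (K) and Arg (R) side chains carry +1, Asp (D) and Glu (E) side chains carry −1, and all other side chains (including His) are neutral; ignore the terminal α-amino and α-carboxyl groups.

Positive (K, R): R6, R14, R25, R26, K27, K28 → +6.
Negative (D, E): D1, D2, E5, D19, E30 → −5.
Net charge = (+6) + (−5) = +1.

+1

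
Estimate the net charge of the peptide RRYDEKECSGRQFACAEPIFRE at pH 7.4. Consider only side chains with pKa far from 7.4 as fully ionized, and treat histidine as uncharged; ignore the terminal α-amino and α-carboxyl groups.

Near pH 7.4, K and R contribute +1 each, D and E contribute −1 each, and every other side chain (His included, as stated) is uncharged.
Positive (K, R): R1, R2, K6, R11, R21 → +5.
Negative (D, E): D4, E5, E7, E17, E22 → −5.
Net charge = (+5) + (−5) = 0.

0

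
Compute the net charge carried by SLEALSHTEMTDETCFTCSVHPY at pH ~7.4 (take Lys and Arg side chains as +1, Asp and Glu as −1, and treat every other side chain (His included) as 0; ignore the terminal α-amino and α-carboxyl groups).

Positive (K, R): none → +0.
Negative (D, E): E3, E9, D12, E13 → −4.
Net charge = (+0) + (−4) = −4.

-4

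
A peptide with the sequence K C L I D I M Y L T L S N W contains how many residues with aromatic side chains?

Phenylalanine (F), tryptophan (W), and tyrosine (Y) have aromatic ring side chains.
Matching residues: Y8, W14.

2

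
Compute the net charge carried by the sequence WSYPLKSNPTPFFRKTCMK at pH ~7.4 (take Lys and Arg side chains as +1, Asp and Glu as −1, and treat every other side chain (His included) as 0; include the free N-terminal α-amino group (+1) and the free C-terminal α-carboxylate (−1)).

Positive (K, R): K6, R14, K15, K19 → +4.
Negative (D, E): none → −0.
The N-terminus (+1) and C-terminus (−1) cancel.
Net charge = (+4) + (−0) = +4.

+4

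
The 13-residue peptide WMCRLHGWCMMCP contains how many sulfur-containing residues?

Only Cys (C) and Met (M) have a sulfur atom in the side chain.
Matching residues: M2, C3, C9, M10, M11, C12.

6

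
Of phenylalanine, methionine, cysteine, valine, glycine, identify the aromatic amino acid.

phenylalanine

Phenylalanine (F), tryptophan (W), and tyrosine (Y) have aromatic ring side chains.
Of the listed options, only phenylalanine belongs to this group.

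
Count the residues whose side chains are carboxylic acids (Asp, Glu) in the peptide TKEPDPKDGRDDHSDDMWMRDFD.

Matching residues: E3, D5, D8, D11, D12, D15, D16, D21, D23.

9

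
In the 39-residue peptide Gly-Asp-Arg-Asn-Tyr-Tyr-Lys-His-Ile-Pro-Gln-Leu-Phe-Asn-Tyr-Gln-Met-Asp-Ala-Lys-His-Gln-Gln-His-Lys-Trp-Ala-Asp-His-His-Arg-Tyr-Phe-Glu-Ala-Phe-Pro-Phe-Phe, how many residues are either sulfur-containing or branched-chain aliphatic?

Sulfur-containing: C, M. Branched-chain aliphatic: I, L, V.
Sulfur-containing residues here: Met17 (1).
Branched-chain aliphatic residues here: Ile9, Leu12 (2).
The two groups share no amino acid, so total = 1 + 2 = 3.

3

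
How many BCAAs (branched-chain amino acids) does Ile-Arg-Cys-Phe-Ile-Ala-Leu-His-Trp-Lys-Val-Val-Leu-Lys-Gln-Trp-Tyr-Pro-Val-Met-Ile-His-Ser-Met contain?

The BCAAs are Val, Leu, and Ile — aliphatic side chains with a branch point.
Matching residues: Ile1, Ile5, Leu7, Val11, Val12, Leu13, Val19, Ile21.

8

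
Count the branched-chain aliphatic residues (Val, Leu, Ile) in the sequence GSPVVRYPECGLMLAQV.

5

Matching residues: V4, V5, L12, L14, V17.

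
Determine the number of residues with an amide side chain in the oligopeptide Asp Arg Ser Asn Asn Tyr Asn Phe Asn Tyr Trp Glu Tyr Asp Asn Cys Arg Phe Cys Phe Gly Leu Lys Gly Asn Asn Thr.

7

The amide-side-chain residues are Asn (N) and Gln (Q).
Matching residues: Asn4, Asn5, Asn7, Asn9, Asn15, Asn25, Asn26.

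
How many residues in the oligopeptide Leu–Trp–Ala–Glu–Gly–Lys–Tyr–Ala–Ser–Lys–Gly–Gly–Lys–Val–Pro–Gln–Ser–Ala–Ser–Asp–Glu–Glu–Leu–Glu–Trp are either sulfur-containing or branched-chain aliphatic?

Sulfur-containing: C, M. Branched-chain aliphatic: I, L, V.
Sulfur-containing residues here: none (0).
Branched-chain aliphatic residues here: Leu1, Val14, Leu23 (3).
The two groups share no amino acid, so total = 0 + 3 = 3.

3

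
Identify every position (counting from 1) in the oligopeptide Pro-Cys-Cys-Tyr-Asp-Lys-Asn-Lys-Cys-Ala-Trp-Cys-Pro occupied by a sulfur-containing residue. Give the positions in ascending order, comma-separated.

2, 3, 9, 12

Only Cys (C) and Met (M) have a sulfur atom in the side chain.
Matching residues: Cys2, Cys3, Cys9, Cys12.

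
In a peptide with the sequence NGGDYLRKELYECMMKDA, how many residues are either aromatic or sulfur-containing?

5

Aromatic: F, W, Y. Sulfur-containing: C, M.
Aromatic residues here: Y5, Y11 (2).
Sulfur-containing residues here: C13, M14, M15 (3).
The two groups share no amino acid, so total = 2 + 3 = 5.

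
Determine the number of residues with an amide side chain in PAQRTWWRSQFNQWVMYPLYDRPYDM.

4

Only N (asparagine) and Q (glutamine) carry a side-chain carboxamide.
Matching residues: Q3, Q10, N12, Q13.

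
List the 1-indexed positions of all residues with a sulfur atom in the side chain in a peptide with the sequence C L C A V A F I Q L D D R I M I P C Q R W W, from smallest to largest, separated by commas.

The sulfur-bearing residues are cysteine (–SH) and methionine (–S–CH₃).
Matching residues: C1, C3, M15, C18.

1, 3, 15, 18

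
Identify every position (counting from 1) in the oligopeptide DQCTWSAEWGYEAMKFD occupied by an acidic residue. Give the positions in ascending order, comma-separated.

1, 8, 12, 17

The acidic residues are Asp (D) and Glu (E), whose side chains end in a carboxylate group.
Matching residues: D1, E8, E12, D17.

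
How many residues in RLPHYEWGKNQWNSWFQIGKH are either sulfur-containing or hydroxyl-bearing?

Sulfur-containing: C, M. Hydroxyl-bearing: S, T, Y.
Sulfur-containing residues here: none (0).
Hydroxyl-bearing residues here: Y5, S14 (2).
The two groups share no amino acid, so total = 0 + 2 = 2.

2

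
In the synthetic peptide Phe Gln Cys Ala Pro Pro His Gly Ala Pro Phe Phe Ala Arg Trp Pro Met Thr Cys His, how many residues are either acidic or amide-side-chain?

Acidic: D, E. Amide-side-chain: N, Q.
Acidic residues here: none (0).
Amide-side-chain residues here: Gln2 (1).
The two groups share no amino acid, so total = 0 + 1 = 1.

1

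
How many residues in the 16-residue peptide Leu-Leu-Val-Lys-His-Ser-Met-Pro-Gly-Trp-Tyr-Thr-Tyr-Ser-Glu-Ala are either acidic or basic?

3

Acidic: D, E. Basic: H, K, R.
Acidic residues here: Glu15 (1).
Basic residues here: Lys4, His5 (2).
The two groups share no amino acid, so total = 1 + 2 = 3.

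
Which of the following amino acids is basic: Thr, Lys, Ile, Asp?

Lys

The basic amino acids are Lys (K), Arg (R), and His (H).
Of the listed options, only Lys belongs to this group.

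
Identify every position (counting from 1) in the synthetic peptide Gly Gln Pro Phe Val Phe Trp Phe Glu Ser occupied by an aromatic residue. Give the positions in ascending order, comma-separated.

4, 6, 7, 8

Phenylalanine (F), tryptophan (W), and tyrosine (Y) have aromatic ring side chains.
Matching residues: Phe4, Phe6, Trp7, Phe8.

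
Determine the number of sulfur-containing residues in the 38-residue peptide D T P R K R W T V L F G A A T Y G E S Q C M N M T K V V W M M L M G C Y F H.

Only Cys (C) and Met (M) have a sulfur atom in the side chain.
Matching residues: C21, M22, M24, M30, M31, M33, C35.

7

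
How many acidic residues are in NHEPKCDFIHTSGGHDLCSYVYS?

3

Only D (aspartate) and E (glutamate) carry a side-chain carboxylic acid.
Matching residues: E3, D7, D16.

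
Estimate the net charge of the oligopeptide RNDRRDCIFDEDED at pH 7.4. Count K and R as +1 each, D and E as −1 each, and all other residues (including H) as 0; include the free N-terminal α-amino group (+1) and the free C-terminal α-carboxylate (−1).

-4

Positive (K, R): R1, R4, R5 → +3.
Negative (D, E): D3, D6, D10, E11, D12, E13, D14 → −7.
The N-terminus (+1) and C-terminus (−1) cancel.
Net charge = (+3) + (−7) = −4.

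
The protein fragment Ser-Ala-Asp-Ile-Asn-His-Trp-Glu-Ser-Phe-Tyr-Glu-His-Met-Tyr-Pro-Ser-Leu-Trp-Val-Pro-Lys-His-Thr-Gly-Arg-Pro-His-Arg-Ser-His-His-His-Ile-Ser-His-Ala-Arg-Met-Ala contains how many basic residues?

12

K, R, and H are the three residues with basic side chains (ε-amine, guanidinium, and imidazole respectively).
Matching residues: His6, His13, Lys22, His23, Arg26, His28, Arg29, His31, His32, His33, His36, Arg38.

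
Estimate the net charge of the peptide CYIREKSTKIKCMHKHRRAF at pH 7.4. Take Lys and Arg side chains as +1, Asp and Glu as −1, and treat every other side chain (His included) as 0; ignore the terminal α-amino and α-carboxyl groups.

+6

Positive (K, R): R4, K6, K9, K11, K15, R17, R18 → +7.
Negative (D, E): E5 → −1.
Net charge = (+7) + (−1) = +6.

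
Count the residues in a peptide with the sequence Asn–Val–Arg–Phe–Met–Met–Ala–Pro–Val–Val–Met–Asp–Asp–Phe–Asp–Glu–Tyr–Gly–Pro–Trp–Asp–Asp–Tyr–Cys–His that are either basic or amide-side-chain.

3

Basic: H, K, R. Amide-side-chain: N, Q.
Basic residues here: Arg3, His25 (2).
Amide-side-chain residues here: Asn1 (1).
The two groups share no amino acid, so total = 2 + 1 = 3.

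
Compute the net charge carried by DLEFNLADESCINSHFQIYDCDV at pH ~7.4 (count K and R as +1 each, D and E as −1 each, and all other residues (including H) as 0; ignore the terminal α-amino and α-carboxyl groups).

-6

Positive (K, R): none → +0.
Negative (D, E): D1, E3, D8, E9, D20, D22 → −6.
Net charge = (+0) + (−6) = −6.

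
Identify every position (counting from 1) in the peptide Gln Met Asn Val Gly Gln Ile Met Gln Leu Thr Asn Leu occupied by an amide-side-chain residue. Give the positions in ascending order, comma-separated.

1, 3, 6, 9, 12

Matching residues: Gln1, Asn3, Gln6, Gln9, Asn12.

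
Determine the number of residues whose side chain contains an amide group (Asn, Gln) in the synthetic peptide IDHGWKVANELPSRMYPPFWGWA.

Matching residues: N9.

1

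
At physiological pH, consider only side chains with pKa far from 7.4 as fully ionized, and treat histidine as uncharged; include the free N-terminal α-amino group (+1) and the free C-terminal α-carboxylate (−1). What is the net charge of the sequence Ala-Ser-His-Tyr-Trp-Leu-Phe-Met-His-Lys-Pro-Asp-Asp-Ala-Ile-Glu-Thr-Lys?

At pH ~7.4 the Lys and Arg side chains are protonated (+1), the Asp and Glu side chains are deprotonated (−1), and with His taken as neutral all other side chains carry no charge.
Positive (K, R): Lys10, Lys18 → +2.
Negative (D, E): Asp12, Asp13, Glu16 → −3.
The N-terminus (+1) and C-terminus (−1) cancel.
Net charge = (+2) + (−3) = −1.

-1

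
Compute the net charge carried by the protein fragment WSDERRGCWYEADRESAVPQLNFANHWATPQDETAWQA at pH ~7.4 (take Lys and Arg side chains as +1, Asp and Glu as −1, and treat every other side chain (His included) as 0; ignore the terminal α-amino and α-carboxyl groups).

-4

Positive (K, R): R5, R6, R14 → +3.
Negative (D, E): D3, E4, E11, D13, E15, D32, E33 → −7.
Net charge = (+3) + (−7) = −4.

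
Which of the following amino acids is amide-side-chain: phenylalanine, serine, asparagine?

asparagine

The amide-side-chain residues are Asn (N) and Gln (Q).
Of the listed options, only asparagine belongs to this group.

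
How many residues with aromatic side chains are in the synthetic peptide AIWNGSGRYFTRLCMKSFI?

4

Phenylalanine (F), tryptophan (W), and tyrosine (Y) have aromatic ring side chains.
Matching residues: W3, Y9, F10, F18.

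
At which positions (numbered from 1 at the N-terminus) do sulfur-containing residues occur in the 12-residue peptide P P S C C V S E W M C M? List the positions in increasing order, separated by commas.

4, 5, 10, 11, 12

Cysteine (C, thiol) and methionine (M, thioether) are the two sulfur-containing amino acids.
Matching residues: C4, C5, M10, C11, M12.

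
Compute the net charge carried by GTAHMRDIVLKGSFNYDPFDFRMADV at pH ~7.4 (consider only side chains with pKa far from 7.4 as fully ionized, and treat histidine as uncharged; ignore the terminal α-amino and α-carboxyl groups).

At pH ~7.4 the Lys and Arg side chains are protonated (+1), the Asp and Glu side chains are deprotonated (−1), and with His taken as neutral all other side chains carry no charge.
Positive (K, R): R6, K11, R22 → +3.
Negative (D, E): D7, D17, D20, D25 → −4.
Net charge = (+3) + (−4) = −1.

-1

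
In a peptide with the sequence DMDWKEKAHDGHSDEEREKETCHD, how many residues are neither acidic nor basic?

Acidic: D, E. Basic: K, R, H. All other residues are neither.
Matching residues: M2, W4, A8, G11, S13, T21, C22.

7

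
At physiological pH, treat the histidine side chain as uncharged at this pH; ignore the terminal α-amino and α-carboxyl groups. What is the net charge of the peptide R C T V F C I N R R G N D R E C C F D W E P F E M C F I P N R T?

0

Near pH 7.4, K and R contribute +1 each, D and E contribute −1 each, and every other side chain (His included, as stated) is uncharged.
Positive (K, R): R1, R9, R10, R14, R31 → +5.
Negative (D, E): D13, E15, D19, E21, E24 → −5.
Net charge = (+5) + (−5) = 0.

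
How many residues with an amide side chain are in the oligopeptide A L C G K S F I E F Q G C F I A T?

1

Only N (asparagine) and Q (glutamine) carry a side-chain carboxamide.
Matching residues: Q11.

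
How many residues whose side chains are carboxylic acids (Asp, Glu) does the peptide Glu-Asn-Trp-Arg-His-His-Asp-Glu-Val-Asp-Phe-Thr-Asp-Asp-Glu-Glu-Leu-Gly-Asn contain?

8

Matching residues: Glu1, Asp7, Glu8, Asp10, Asp13, Asp14, Glu15, Glu16.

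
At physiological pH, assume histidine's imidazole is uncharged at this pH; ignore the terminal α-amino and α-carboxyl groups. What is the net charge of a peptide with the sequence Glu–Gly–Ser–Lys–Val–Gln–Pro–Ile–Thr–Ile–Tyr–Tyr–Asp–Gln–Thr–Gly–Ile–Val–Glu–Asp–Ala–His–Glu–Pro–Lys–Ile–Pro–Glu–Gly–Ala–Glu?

Near pH 7.4, K and R contribute +1 each, D and E contribute −1 each, and every other side chain (His included, as stated) is uncharged.
Positive (K, R): Lys4, Lys25 → +2.
Negative (D, E): Glu1, Asp13, Glu19, Asp20, Glu23, Glu28, Glu31 → −7.
Net charge = (+2) + (−7) = −5.

-5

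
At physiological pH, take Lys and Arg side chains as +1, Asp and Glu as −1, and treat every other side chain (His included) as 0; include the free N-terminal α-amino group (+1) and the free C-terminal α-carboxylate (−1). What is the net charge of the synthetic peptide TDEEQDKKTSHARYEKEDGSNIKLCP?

Positive (K, R): K7, K8, R13, K16, K23 → +5.
Negative (D, E): D2, E3, E4, D6, E15, E17, D18 → −7.
The N-terminus (+1) and C-terminus (−1) cancel.
Net charge = (+5) + (−7) = −2.

-2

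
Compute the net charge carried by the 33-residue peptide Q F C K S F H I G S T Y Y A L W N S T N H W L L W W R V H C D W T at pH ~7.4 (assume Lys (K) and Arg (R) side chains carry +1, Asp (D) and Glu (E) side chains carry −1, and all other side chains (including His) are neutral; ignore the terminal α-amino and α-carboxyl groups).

Positive (K, R): K4, R27 → +2.
Negative (D, E): D31 → −1.
Net charge = (+2) + (−1) = +1.

+1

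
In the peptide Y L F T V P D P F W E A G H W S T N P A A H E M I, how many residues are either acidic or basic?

5

Acidic: D, E. Basic: H, K, R.
Acidic residues here: D7, E11, E23 (3).
Basic residues here: H14, H22 (2).
The two groups share no amino acid, so total = 3 + 2 = 5.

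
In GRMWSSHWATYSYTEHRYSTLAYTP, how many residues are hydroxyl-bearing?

12

The –OH-bearing residues are Ser, Thr (aliphatic alcohols), and Tyr (phenol).
Matching residues: S5, S6, T10, Y11, S12, Y13, T14, Y18, S19, T20, Y23, T24.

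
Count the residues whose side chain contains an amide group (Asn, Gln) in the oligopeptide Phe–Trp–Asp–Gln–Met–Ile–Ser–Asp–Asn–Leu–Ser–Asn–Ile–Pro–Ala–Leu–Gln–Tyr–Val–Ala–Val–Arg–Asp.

4

Matching residues: Gln4, Asn9, Asn12, Gln17.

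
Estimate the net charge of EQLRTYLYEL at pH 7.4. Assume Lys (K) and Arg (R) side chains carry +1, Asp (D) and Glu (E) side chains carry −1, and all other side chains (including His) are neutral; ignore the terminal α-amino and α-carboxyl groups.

-1

Positive (K, R): R4 → +1.
Negative (D, E): E1, E9 → −2.
Net charge = (+1) + (−2) = −1.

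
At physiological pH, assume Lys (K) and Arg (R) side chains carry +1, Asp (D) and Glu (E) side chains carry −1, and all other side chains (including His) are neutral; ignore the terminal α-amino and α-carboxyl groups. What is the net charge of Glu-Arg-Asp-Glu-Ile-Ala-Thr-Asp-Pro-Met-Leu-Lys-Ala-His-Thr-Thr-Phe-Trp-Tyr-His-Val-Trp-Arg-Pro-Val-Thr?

-1

Positive (K, R): Arg2, Lys12, Arg23 → +3.
Negative (D, E): Glu1, Asp3, Glu4, Asp8 → −4.
Net charge = (+3) + (−4) = −1.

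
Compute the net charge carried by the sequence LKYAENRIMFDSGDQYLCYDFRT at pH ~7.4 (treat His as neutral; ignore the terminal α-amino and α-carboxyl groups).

The side chains ionized at physiological pH are Lys/Arg (+1) and Asp/Glu (−1); with His treated as neutral, nothing else contributes.
Positive (K, R): K2, R7, R22 → +3.
Negative (D, E): E5, D11, D14, D20 → −4.
Net charge = (+3) + (−4) = −1.

-1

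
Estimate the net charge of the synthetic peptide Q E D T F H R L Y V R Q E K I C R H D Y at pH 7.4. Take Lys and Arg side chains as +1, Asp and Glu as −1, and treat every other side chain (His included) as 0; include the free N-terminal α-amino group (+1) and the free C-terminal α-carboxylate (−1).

Positive (K, R): R7, R11, K14, R17 → +4.
Negative (D, E): E2, D3, E13, D19 → −4.
The N-terminus (+1) and C-terminus (−1) cancel.
Net charge = (+4) + (−4) = 0.

0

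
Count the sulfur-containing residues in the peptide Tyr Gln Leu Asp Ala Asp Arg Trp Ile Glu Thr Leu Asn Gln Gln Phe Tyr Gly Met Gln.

1

Cysteine (C, thiol) and methionine (M, thioether) are the two sulfur-containing amino acids.
Matching residues: Met19.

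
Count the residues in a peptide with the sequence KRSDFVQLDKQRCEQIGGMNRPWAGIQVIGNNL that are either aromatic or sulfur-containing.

4

Aromatic: F, W, Y. Sulfur-containing: C, M.
Aromatic residues here: F5, W23 (2).
Sulfur-containing residues here: C13, M19 (2).
The two groups share no amino acid, so total = 2 + 2 = 4.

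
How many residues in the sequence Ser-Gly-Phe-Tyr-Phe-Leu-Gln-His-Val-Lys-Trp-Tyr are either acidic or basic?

2

Acidic: D, E. Basic: H, K, R.
Acidic residues here: none (0).
Basic residues here: His8, Lys10 (2).
The two groups share no amino acid, so total = 0 + 2 = 2.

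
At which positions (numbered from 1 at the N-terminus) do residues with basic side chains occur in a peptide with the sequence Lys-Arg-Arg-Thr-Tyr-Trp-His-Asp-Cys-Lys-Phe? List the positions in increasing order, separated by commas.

The basic amino acids are Lys (K), Arg (R), and His (H).
Matching residues: Lys1, Arg2, Arg3, His7, Lys10.

1, 2, 3, 7, 10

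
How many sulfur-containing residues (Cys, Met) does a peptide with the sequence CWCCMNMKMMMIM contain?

Matching residues: C1, C3, C4, M5, M7, M9, M10, M11, M13.

9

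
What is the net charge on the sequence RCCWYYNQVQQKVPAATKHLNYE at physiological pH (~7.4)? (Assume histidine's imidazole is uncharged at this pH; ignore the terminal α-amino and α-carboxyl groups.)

Near pH 7.4, K and R contribute +1 each, D and E contribute −1 each, and every other side chain (His included, as stated) is uncharged.
Positive (K, R): R1, K12, K18 → +3.
Negative (D, E): E23 → −1.
Net charge = (+3) + (−1) = +2.

+2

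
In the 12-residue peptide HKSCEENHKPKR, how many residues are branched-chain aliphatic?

V, L, and I make up the branched-chain aliphatic group.
None of the 12 residues belong to this group.

0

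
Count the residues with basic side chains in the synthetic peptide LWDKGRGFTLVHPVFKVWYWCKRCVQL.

K, R, and H are the three residues with basic side chains (ε-amine, guanidinium, and imidazole respectively).
Matching residues: K4, R6, H12, K16, K22, R23.

6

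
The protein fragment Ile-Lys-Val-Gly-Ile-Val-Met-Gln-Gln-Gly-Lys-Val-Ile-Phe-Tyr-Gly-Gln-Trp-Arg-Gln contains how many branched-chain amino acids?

Valine (V), leucine (L), and isoleucine (I) are the branched-chain amino acids.
Matching residues: Ile1, Val3, Ile5, Val6, Val12, Ile13.

6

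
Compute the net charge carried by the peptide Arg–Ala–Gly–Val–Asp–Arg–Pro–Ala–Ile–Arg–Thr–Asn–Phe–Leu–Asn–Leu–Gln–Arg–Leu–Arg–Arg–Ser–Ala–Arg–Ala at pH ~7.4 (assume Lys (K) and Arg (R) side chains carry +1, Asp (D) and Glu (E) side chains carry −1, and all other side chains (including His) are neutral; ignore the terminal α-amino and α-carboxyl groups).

+6

Positive (K, R): Arg1, Arg6, Arg10, Arg18, Arg20, Arg21, Arg24 → +7.
Negative (D, E): Asp5 → −1.
Net charge = (+7) + (−1) = +6.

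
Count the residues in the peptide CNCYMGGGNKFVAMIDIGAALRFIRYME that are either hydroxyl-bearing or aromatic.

Hydroxyl-bearing: S, T, Y. Aromatic: F, W, Y.
Hydroxyl-bearing residues here: Y4, Y26 (2).
Aromatic residues here: Y4, F11, F23, Y26 (4).
Y is in both groups, so the 2 Y residues must not be double-counted.
Total = 2 + 4 − 2 = 4.

4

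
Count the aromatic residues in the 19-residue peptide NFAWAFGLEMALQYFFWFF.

Phenylalanine (F), tryptophan (W), and tyrosine (Y) have aromatic ring side chains.
Matching residues: F2, W4, F6, Y14, F15, F16, W17, F18, F19.

9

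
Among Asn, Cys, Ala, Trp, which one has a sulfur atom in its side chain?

Only Cys (C) and Met (M) have a sulfur atom in the side chain.
Of the listed options, only Cys belongs to this group.

Cys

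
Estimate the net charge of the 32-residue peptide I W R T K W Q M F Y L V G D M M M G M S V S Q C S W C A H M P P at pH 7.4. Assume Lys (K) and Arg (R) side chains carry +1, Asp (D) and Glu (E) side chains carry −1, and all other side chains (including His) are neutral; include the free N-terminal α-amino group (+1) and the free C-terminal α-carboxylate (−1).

Positive (K, R): R3, K5 → +2.
Negative (D, E): D14 → −1.
The N-terminus (+1) and C-terminus (−1) cancel.
Net charge = (+2) + (−1) = +1.

+1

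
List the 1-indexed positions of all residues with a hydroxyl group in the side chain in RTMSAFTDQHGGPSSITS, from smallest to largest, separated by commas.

S, T, and Y are the three residues with a side-chain hydroxyl.
Matching residues: T2, S4, T7, S14, S15, T17, S18.

2, 4, 7, 14, 15, 17, 18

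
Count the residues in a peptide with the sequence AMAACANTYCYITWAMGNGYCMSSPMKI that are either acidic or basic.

1

Acidic: D, E. Basic: H, K, R.
Acidic residues here: none (0).
Basic residues here: K27 (1).
The two groups share no amino acid, so total = 0 + 1 = 1.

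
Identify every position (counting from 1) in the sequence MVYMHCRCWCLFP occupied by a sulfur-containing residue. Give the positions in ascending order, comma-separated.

Only Cys (C) and Met (M) have a sulfur atom in the side chain.
Matching residues: M1, M4, C6, C8, C10.

1, 4, 6, 8, 10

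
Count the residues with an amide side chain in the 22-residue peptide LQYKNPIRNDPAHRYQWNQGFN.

7

Asparagine (N) and glutamine (Q) have uncharged amide side chains.
Matching residues: Q2, N5, N9, Q16, N18, Q19, N22.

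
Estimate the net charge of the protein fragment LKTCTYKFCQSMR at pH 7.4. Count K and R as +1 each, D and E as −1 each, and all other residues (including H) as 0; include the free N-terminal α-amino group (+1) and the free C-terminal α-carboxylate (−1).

+3

Positive (K, R): K2, K7, R13 → +3.
Negative (D, E): none → −0.
The N-terminus (+1) and C-terminus (−1) cancel.
Net charge = (+3) + (−0) = +3.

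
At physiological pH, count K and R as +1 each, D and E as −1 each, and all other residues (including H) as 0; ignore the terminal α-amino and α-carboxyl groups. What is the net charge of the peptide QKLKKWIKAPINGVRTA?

+5

Positive (K, R): K2, K4, K5, K8, R15 → +5.
Negative (D, E): none → −0.
Net charge = (+5) + (−0) = +5.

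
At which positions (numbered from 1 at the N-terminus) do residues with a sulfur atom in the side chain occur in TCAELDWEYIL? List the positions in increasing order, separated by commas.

2

Cysteine (C, thiol) and methionine (M, thioether) are the two sulfur-containing amino acids.
Matching residues: C2.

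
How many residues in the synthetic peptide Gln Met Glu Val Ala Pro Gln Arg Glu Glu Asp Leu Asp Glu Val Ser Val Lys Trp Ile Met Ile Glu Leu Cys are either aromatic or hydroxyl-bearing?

2

Aromatic: F, W, Y. Hydroxyl-bearing: S, T, Y.
Aromatic residues here: Trp19 (1).
Hydroxyl-bearing residues here: Ser16 (1).
(Y belongs to both groups, but none appear in this sequence.) Total = 1 + 1 = 2.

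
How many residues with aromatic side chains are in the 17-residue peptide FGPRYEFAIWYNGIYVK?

6

The aromatic amino acids are Phe (F, benzyl), Trp (W, indole), and Tyr (Y, phenol).
Matching residues: F1, Y5, F7, W10, Y11, Y15.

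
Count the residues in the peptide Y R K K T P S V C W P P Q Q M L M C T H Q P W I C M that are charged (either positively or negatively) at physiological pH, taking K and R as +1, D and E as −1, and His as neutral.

Charged side chains at pH ~7.4: K, R (positive); D, E (negative).
Matching residues: R2, K3, K4.

3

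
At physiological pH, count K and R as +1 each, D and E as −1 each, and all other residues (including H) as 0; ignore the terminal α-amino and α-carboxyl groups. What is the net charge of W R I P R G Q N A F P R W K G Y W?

+4

Positive (K, R): R2, R5, R12, K14 → +4.
Negative (D, E): none → −0.
Net charge = (+4) + (−0) = +4.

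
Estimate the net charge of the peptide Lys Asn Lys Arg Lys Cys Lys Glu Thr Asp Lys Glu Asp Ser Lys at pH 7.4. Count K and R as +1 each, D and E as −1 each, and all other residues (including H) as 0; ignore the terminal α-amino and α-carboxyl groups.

+3

Positive (K, R): Lys1, Lys3, Arg4, Lys5, Lys7, Lys11, Lys15 → +7.
Negative (D, E): Glu8, Asp10, Glu12, Asp13 → −4.
Net charge = (+7) + (−4) = +3.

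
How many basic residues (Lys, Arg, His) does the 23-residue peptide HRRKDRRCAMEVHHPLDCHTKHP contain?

11

Matching residues: H1, R2, R3, K4, R6, R7, H13, H14, H19, K21, H22.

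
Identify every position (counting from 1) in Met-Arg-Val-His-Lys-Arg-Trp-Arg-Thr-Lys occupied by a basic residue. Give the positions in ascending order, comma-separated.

Lysine (K), arginine (R), and histidine (H) have basic, nitrogen-containing side chains.
Matching residues: Arg2, His4, Lys5, Arg6, Arg8, Lys10.

2, 4, 5, 6, 8, 10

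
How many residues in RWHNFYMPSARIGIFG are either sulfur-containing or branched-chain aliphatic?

3

Sulfur-containing: C, M. Branched-chain aliphatic: I, L, V.
Sulfur-containing residues here: M7 (1).
Branched-chain aliphatic residues here: I12, I14 (2).
The two groups share no amino acid, so total = 1 + 2 = 3.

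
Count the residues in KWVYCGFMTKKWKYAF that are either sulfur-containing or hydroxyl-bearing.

5

Sulfur-containing: C, M. Hydroxyl-bearing: S, T, Y.
Sulfur-containing residues here: C5, M8 (2).
Hydroxyl-bearing residues here: Y4, T9, Y14 (3).
The two groups share no amino acid, so total = 2 + 3 = 5.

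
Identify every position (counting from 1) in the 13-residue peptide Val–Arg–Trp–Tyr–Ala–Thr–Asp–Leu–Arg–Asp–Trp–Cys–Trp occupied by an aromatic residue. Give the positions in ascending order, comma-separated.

F, W, and Y each carry an aromatic ring on the side chain.
Matching residues: Trp3, Tyr4, Trp11, Trp13.

3, 4, 11, 13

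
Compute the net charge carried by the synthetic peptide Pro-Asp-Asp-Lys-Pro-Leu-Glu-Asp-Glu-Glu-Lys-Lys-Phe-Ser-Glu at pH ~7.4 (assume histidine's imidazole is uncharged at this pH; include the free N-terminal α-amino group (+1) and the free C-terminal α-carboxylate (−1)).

At pH ~7.4 the Lys and Arg side chains are protonated (+1), the Asp and Glu side chains are deprotonated (−1), and with His taken as neutral all other side chains carry no charge.
Positive (K, R): Lys4, Lys11, Lys12 → +3.
Negative (D, E): Asp2, Asp3, Glu7, Asp8, Glu9, Glu10, Glu15 → −7.
The N-terminus (+1) and C-terminus (−1) cancel.
Net charge = (+3) + (−7) = −4.

-4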